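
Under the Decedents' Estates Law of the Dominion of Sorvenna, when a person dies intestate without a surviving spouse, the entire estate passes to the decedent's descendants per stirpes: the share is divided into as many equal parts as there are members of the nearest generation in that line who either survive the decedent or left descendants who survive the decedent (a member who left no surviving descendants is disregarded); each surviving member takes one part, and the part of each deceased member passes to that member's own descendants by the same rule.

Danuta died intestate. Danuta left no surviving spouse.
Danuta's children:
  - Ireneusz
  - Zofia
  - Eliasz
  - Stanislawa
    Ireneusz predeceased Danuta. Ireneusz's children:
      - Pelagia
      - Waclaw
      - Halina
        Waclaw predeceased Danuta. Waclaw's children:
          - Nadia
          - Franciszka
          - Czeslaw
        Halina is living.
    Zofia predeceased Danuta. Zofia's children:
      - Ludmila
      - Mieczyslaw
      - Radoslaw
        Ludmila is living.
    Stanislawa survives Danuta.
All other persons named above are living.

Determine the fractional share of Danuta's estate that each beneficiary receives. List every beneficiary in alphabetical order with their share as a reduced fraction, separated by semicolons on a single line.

Czeslaw 1/36; Eliasz 1/4; Franciszka 1/36; Halina 1/12; Ludmila 1/12; Mieczyslaw 1/12; Nadia 1/36; Pelagia 1/12; Radoslaw 1/12; Stanislawa 1/4

There is no surviving spouse, so the entire estate passes to Danuta's descendants per stirpes.
The estate is divided into 4 equal shares of 1/4 among Ireneusz, Zofia, Eliasz, Stanislawa.
Ireneusz predeceased; the 1/4 allotted to Ireneusz's branch passes to Ireneusz's issue by representation.
The 1/4 is divided into 3 equal shares of 1/12 among Pelagia, Waclaw, Halina.
Pelagia is living and takes 1/12.
Waclaw predeceased; the 1/12 allotted to Waclaw's branch passes to Waclaw's issue by representation.
The 1/12 is divided into 3 equal shares of 1/36 among Nadia, Franciszka, Czeslaw.
Nadia is living and takes 1/36.
Franciszka is living and takes 1/36.
Czeslaw is living and takes 1/36.
Halina is living and takes 1/12.
Zofia predeceased; the 1/4 allotted to Zofia's branch passes to Zofia's issue by representation.
The 1/4 is divided into 3 equal shares of 1/12 among Ludmila, Mieczyslaw, Radoslaw.
Ludmila is living and takes 1/12.
Mieczyslaw is living and takes 1/12.
Radoslaw is living and takes 1/12.
Eliasz is living and takes 1/4.
Stanislawa is living and takes 1/4.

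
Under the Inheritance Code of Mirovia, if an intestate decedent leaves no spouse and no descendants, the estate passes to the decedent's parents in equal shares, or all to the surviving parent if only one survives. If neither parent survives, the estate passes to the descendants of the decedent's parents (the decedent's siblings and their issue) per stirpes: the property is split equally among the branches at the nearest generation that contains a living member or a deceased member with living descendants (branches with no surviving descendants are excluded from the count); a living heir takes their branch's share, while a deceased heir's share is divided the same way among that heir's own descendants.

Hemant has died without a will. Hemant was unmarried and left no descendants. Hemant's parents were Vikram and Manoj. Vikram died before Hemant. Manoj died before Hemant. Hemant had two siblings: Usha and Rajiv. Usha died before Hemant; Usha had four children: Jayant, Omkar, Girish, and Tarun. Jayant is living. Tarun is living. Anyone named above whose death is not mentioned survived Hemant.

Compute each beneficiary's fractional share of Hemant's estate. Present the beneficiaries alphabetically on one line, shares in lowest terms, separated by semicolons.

Girish 1/8; Jayant 1/8; Omkar 1/8; Rajiv 1/2; Tarun 1/8

Neither parent survives and there are no descendants, so the estate passes to Hemant's siblings and their issue per stirpes.
The estate is divided into 2 equal shares of 1/2 among Usha, Rajiv.
Usha predeceased; the 1/2 allotted to Usha's branch passes to Usha's issue by representation.
The 1/2 is divided into 4 equal shares of 1/8 among Jayant, Omkar, Girish, Tarun.
Jayant is living and takes 1/8.
Omkar is living and takes 1/8.
Girish is living and takes 1/8.
Tarun is living and takes 1/8.
Rajiv is living and takes 1/2.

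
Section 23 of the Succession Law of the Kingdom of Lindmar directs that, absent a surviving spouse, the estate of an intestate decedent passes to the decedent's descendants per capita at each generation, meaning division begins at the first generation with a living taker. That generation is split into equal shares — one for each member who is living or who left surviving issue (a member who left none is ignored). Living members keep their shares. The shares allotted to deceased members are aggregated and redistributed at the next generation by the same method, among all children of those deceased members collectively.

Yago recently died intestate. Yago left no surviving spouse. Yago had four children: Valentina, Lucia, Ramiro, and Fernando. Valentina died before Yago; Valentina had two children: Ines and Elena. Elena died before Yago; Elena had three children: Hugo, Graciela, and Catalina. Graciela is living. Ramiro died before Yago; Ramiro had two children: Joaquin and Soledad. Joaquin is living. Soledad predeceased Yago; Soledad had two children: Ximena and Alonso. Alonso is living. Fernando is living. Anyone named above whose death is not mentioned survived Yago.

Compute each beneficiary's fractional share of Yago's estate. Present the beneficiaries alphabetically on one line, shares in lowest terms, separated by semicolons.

There is no surviving spouse, so the entire estate passes to Yago's descendants per capita at each generation.
At generation 1 (Valentina, Lucia, Ramiro, Fernando) there are 4 shares of (1)/4 = 1/4 each.
Living: Lucia and Fernando — each takes 1/4.
Deceased: Valentina and Ramiro. Their combined 1/2 is pooled and carried to generation 2.
At generation 2 (Ines, Elena, Joaquin, Soledad) there are 4 shares of (1/2)/4 = 1/8 each.
Living: Ines and Joaquin — each takes 1/8.
Deceased: Elena and Soledad. Their combined 1/4 is pooled and carried to generation 3.
At generation 3 (Hugo, Graciela, Catalina, Ximena, Alonso) there are 5 shares of (1/4)/5 = 1/20 each.
Living: Hugo, Graciela, Catalina, Ximena, and Alonso — each takes 1/20.

Alonso 1/20; Catalina 1/20; Fernando 1/4; Graciela 1/20; Hugo 1/20; Ines 1/8; Joaquin 1/8; Lucia 1/4; Ximena 1/20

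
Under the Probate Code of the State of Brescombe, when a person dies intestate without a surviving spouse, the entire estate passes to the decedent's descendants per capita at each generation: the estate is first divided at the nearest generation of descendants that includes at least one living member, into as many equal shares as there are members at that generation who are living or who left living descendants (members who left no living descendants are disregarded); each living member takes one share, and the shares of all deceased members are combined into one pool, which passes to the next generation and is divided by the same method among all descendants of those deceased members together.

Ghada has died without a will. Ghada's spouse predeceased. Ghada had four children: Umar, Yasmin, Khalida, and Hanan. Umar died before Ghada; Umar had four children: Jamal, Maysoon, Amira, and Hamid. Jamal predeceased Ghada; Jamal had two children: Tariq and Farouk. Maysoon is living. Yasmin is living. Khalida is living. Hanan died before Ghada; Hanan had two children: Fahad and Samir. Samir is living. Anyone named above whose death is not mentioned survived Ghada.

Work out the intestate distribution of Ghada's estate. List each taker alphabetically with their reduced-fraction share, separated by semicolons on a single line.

Amira 1/12; Fahad 1/12; Farouk 1/24; Hamid 1/12; Khalida 1/4; Maysoon 1/12; Samir 1/12; Tariq 1/24; Yasmin 1/4

There is no surviving spouse, so the entire estate passes to Ghada's descendants per capita at each generation.
At generation 1 (Umar, Yasmin, Khalida, Hanan) there are 4 shares of (1)/4 = 1/4 each.
Living: Yasmin and Khalida — each takes 1/4.
Deceased: Umar and Hanan. Their combined 1/2 is pooled and carried to generation 2.
At generation 2 (Jamal, Maysoon, Amira, Hamid, Fahad, Samir) there are 6 shares of (1/2)/6 = 1/12 each.
Living: Maysoon, Amira, Hamid, Fahad, and Samir — each takes 1/12.
Deceased: Jamal. That 1/12 share is carried to generation 3.
At generation 3 (Tariq, Farouk) there are 2 shares of (1/12)/2 = 1/24 each.
Living: Tariq and Farouk — each takes 1/24.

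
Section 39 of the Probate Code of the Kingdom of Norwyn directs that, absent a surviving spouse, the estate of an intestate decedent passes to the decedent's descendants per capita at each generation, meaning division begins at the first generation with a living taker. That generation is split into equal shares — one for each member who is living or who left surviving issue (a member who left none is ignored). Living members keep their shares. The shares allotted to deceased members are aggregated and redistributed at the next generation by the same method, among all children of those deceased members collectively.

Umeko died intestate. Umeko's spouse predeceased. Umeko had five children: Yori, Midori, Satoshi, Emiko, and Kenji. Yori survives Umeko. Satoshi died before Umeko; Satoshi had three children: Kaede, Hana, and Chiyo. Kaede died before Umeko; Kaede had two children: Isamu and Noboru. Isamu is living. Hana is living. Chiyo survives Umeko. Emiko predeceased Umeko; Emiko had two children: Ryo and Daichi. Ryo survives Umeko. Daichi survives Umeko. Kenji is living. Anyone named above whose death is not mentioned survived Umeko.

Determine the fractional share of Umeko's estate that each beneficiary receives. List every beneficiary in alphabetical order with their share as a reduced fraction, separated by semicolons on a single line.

Chiyo 2/25; Daichi 2/25; Hana 2/25; Isamu 1/25; Kenji 1/5; Midori 1/5; Noboru 1/25; Ryo 2/25; Yori 1/5

There is no surviving spouse, so the entire estate passes to Umeko's descendants per capita at each generation.
At generation 1 (Yori, Midori, Satoshi, Emiko, Kenji) there are 5 shares of (1)/5 = 1/5 each.
Living: Yori, Midori, and Kenji — each takes 1/5.
Deceased: Satoshi and Emiko. Their combined 2/5 is pooled and carried to generation 2.
At generation 2 (Kaede, Hana, Chiyo, Ryo, Daichi) there are 5 shares of (2/5)/5 = 2/25 each.
Living: Hana, Chiyo, Ryo, and Daichi — each takes 2/25.
Deceased: Kaede. That 2/25 share is carried to generation 3.
At generation 3 (Isamu, Noboru) there are 2 shares of (2/25)/2 = 1/25 each.
Living: Isamu and Noboru — each takes 1/25.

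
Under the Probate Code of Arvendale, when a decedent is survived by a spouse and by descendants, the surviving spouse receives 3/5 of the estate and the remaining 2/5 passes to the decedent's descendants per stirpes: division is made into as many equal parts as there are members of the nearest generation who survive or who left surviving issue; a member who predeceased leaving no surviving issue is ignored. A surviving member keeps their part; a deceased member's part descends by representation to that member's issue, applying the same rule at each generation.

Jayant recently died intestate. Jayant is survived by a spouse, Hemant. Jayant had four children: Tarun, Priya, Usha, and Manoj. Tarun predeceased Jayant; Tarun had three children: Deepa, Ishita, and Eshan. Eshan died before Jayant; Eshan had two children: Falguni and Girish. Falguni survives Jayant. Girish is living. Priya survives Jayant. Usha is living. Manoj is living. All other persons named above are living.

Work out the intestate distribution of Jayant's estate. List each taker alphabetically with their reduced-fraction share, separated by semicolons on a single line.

Hemant, as surviving spouse, takes 3/5.
The remaining 2/5 passes to Jayant's descendants per stirpes.
The 2/5 is divided into 4 equal shares of 1/10 among Tarun, Priya, Usha, Manoj.
Tarun predeceased; the 1/10 allotted to Tarun's branch passes to Tarun's issue by representation.
The 1/10 is divided into 3 equal shares of 1/30 among Deepa, Ishita, Eshan.
Deepa is living and takes 1/30.
Ishita is living and takes 1/30.
Eshan predeceased; the 1/30 allotted to Eshan's branch passes to Eshan's issue by representation.
The 1/30 is divided into 2 equal shares of 1/60 among Falguni, Girish.
Falguni is living and takes 1/60.
Girish is living and takes 1/60.
Priya is living and takes 1/10.
Usha is living and takes 1/10.
Manoj is living and takes 1/10.

Deepa 1/30; Falguni 1/60; Girish 1/60; Hemant 3/5; Ishita 1/30; Manoj 1/10; Priya 1/10; Usha 1/10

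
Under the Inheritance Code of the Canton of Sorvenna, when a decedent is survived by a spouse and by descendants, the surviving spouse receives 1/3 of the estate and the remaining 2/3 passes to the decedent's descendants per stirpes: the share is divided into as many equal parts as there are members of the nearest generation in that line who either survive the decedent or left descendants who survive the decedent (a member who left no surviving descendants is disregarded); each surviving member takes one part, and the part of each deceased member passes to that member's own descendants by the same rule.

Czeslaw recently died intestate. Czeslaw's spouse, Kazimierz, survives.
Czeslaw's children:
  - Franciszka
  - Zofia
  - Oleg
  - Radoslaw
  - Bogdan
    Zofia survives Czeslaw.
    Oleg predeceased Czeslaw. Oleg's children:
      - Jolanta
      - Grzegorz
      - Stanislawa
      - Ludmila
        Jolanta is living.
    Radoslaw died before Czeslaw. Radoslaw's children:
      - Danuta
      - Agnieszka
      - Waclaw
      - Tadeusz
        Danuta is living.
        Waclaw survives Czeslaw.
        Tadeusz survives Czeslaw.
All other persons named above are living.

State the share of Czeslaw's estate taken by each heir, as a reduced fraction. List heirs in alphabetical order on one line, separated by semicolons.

Agnieszka 1/30; Bogdan 2/15; Danuta 1/30; Franciszka 2/15; Grzegorz 1/30; Jolanta 1/30; Kazimierz 1/3; Ludmila 1/30; Stanislawa 1/30; Tadeusz 1/30; Waclaw 1/30; Zofia 2/15

Kazimierz, as surviving spouse, takes 1/3.
The remaining 2/3 passes to Czeslaw's descendants per stirpes.
The 2/3 is divided into 5 equal shares of 2/15 among Franciszka, Zofia, Oleg, Radoslaw, Bogdan.
Franciszka is living and takes 2/15.
Zofia is living and takes 2/15.
Oleg predeceased; the 2/15 allotted to Oleg's branch passes to Oleg's issue by representation.
The 2/15 is divided into 4 equal shares of 1/30 among Jolanta, Grzegorz, Stanislawa, Ludmila.
Jolanta is living and takes 1/30.
Grzegorz is living and takes 1/30.
Stanislawa is living and takes 1/30.
Ludmila is living and takes 1/30.
Radoslaw predeceased; the 2/15 allotted to Radoslaw's branch passes to Radoslaw's issue by representation.
The 2/15 is divided into 4 equal shares of 1/30 among Danuta, Agnieszka, Waclaw, Tadeusz.
Danuta is living and takes 1/30.
Agnieszka is living and takes 1/30.
Waclaw is living and takes 1/30.
Tadeusz is living and takes 1/30.
Bogdan is living and takes 2/15.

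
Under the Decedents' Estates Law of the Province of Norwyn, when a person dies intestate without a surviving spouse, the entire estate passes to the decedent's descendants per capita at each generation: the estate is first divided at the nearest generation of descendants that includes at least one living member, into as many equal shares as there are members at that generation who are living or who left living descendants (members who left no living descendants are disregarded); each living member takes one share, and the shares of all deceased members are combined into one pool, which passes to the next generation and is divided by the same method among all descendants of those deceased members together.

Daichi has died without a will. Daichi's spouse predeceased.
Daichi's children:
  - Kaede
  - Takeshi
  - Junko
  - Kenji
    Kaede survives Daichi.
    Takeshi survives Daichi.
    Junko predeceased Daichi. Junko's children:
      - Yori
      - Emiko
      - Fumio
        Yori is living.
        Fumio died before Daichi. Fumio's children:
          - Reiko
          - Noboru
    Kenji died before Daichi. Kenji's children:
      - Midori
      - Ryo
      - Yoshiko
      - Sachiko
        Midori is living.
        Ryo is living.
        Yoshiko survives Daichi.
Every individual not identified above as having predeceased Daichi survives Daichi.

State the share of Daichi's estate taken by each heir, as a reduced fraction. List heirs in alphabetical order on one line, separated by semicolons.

Emiko 1/14; Kaede 1/4; Midori 1/14; Noboru 1/28; Reiko 1/28; Ryo 1/14; Sachiko 1/14; Takeshi 1/4; Yori 1/14; Yoshiko 1/14

There is no surviving spouse, so the entire estate passes to Daichi's descendants per capita at each generation.
At generation 1 (Kaede, Takeshi, Junko, Kenji) there are 4 shares of (1)/4 = 1/4 each.
Living: Kaede and Takeshi — each takes 1/4.
Deceased: Junko and Kenji. Their combined 1/2 is pooled and carried to generation 2.
At generation 2 (Yori, Emiko, Fumio, Midori, Ryo, Yoshiko, Sachiko) there are 7 shares of (1/2)/7 = 1/14 each.
Living: Yori, Emiko, Midori, Ryo, Yoshiko, and Sachiko — each takes 1/14.
Deceased: Fumio. That 1/14 share is carried to generation 3.
At generation 3 (Reiko, Noboru) there are 2 shares of (1/14)/2 = 1/28 each.
Living: Reiko and Noboru — each takes 1/28.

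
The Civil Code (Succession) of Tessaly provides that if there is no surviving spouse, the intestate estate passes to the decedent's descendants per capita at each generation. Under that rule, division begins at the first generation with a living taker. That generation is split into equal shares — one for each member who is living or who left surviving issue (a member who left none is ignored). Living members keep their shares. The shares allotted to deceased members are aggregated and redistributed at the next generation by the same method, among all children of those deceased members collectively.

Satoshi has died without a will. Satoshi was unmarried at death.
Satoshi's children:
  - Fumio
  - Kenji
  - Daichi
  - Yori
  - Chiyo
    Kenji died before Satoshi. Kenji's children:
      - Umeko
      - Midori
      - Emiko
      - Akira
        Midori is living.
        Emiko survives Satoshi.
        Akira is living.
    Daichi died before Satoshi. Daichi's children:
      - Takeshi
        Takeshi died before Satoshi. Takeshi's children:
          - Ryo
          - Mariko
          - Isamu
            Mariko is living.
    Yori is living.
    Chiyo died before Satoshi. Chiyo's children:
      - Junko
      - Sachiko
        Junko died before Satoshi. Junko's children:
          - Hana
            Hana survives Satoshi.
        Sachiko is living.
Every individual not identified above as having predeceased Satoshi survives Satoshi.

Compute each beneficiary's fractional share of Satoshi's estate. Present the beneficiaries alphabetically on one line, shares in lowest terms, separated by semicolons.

There is no surviving spouse, so the entire estate passes to Satoshi's descendants per capita at each generation.
At generation 1 (Fumio, Kenji, Daichi, Yori, Chiyo) there are 5 shares of (1)/5 = 1/5 each.
Living: Fumio and Yori — each takes 1/5.
Deceased: Kenji, Daichi, and Chiyo. Their combined 3/5 is pooled and carried to generation 2.
At generation 2 (Umeko, Midori, Emiko, Akira, Takeshi, Junko, Sachiko) there are 7 shares of (3/5)/7 = 3/35 each.
Living: Umeko, Midori, Emiko, Akira, and Sachiko — each takes 3/35.
Deceased: Takeshi and Junko. Their combined 6/35 is pooled and carried to generation 3.
At generation 3 (Ryo, Mariko, Isamu, Hana) there are 4 shares of (6/35)/4 = 3/70 each.
Living: Ryo, Mariko, Isamu, and Hana — each takes 3/70.

Akira 3/35; Emiko 3/35; Fumio 1/5; Hana 3/70; Isamu 3/70; Mariko 3/70; Midori 3/35; Ryo 3/70; Sachiko 3/35; Umeko 3/35; Yori 1/5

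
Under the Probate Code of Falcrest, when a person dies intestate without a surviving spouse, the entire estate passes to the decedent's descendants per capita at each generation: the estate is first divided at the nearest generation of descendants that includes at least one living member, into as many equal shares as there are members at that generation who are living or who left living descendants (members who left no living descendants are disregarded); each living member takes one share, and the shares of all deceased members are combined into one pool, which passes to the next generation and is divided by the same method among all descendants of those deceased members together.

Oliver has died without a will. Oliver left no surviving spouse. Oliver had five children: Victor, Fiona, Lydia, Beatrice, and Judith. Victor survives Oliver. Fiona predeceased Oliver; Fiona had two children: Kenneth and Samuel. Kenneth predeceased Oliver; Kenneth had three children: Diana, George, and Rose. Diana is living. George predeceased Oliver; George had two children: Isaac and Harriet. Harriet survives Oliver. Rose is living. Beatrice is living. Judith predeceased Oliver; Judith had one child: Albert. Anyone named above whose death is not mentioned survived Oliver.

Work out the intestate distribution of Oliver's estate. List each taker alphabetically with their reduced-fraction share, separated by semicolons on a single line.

There is no surviving spouse, so the entire estate passes to Oliver's descendants per capita at each generation.
At generation 1 (Victor, Fiona, Lydia, Beatrice, Judith) there are 5 shares of (1)/5 = 1/5 each.
Living: Victor, Lydia, and Beatrice — each takes 1/5.
Deceased: Fiona and Judith. Their combined 2/5 is pooled and carried to generation 2.
At generation 2 (Kenneth, Samuel, Albert) there are 3 shares of (2/5)/3 = 2/15 each.
Living: Samuel and Albert — each takes 2/15.
Deceased: Kenneth. That 2/15 share is carried to generation 3.
At generation 3 (Diana, George, Rose) there are 3 shares of (2/15)/3 = 2/45 each.
Living: Diana and Rose — each takes 2/45.
Deceased: George. That 2/45 share is carried to generation 4.
At generation 4 (Isaac, Harriet) there are 2 shares of (2/45)/2 = 1/45 each.
Living: Isaac and Harriet — each takes 1/45.

Albert 2/15; Beatrice 1/5; Diana 2/45; Harriet 1/45; Isaac 1/45; Lydia 1/5; Rose 2/45; Samuel 2/15; Victor 1/5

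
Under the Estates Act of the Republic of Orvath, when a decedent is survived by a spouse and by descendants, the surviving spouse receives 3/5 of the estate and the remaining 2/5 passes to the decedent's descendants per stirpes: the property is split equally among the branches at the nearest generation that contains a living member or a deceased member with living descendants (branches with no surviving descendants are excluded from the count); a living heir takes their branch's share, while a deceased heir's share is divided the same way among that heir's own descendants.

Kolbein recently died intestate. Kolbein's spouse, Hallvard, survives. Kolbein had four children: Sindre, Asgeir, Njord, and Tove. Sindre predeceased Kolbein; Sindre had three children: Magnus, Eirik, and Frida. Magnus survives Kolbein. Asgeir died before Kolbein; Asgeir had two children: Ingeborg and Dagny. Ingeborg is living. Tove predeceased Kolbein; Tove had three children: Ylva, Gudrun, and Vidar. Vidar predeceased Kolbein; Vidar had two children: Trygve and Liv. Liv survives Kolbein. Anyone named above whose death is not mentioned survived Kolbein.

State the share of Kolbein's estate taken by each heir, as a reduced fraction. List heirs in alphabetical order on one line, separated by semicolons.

Hallvard, as surviving spouse, takes 3/5.
The remaining 2/5 passes to Kolbein's descendants per stirpes.
The 2/5 is divided into 4 equal shares of 1/10 among Sindre, Asgeir, Njord, Tove.
Sindre predeceased; the 1/10 allotted to Sindre's branch passes to Sindre's issue by representation.
The 1/10 is divided into 3 equal shares of 1/30 among Magnus, Eirik, Frida.
Magnus is living and takes 1/30.
Eirik is living and takes 1/30.
Frida is living and takes 1/30.
Asgeir predeceased; the 1/10 allotted to Asgeir's branch passes to Asgeir's issue by representation.
The 1/10 is divided into 2 equal shares of 1/20 among Ingeborg, Dagny.
Ingeborg is living and takes 1/20.
Dagny is living and takes 1/20.
Njord is living and takes 1/10.
Tove predeceased; the 1/10 allotted to Tove's branch passes to Tove's issue by representation.
The 1/10 is divided into 3 equal shares of 1/30 among Ylva, Gudrun, Vidar.
Ylva is living and takes 1/30.
Gudrun is living and takes 1/30.
Vidar predeceased; the 1/30 allotted to Vidar's branch passes to Vidar's issue by representation.
The 1/30 is divided into 2 equal shares of 1/60 among Trygve, Liv.
Trygve is living and takes 1/60.
Liv is living and takes 1/60.

Dagny 1/20; Eirik 1/30; Frida 1/30; Gudrun 1/30; Hallvard 3/5; Ingeborg 1/20; Liv 1/60; Magnus 1/30; Njord 1/10; Trygve 1/60; Ylva 1/30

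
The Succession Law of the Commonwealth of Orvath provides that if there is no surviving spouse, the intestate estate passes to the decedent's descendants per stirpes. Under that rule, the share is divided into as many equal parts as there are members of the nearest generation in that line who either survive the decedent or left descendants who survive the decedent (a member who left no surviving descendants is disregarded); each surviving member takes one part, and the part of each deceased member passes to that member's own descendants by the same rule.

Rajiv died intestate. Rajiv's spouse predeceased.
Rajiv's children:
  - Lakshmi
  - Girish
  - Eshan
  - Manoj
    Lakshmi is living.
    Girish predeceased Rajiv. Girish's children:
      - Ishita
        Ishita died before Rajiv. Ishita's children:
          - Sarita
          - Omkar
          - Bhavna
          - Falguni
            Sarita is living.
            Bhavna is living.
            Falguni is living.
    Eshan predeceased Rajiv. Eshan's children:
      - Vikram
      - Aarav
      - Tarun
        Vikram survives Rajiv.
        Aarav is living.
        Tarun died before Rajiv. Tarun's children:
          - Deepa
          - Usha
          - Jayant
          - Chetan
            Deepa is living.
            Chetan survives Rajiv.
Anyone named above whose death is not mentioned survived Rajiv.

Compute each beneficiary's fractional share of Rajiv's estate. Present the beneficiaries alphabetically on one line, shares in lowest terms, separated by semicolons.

Aarav 1/12; Bhavna 1/16; Chetan 1/48; Deepa 1/48; Falguni 1/16; Jayant 1/48; Lakshmi 1/4; Manoj 1/4; Omkar 1/16; Sarita 1/16; Usha 1/48; Vikram 1/12

There is no surviving spouse, so the entire estate passes to Rajiv's descendants per stirpes.
The estate is divided into 4 equal shares of 1/4 among Lakshmi, Girish, Eshan, Manoj.
Lakshmi is living and takes 1/4.
Girish predeceased; the 1/4 allotted to Girish's branch passes to Girish's issue by representation.
Ishita's line is the sole branch at this level, so the full 1/4 passes to Ishita's issue by representation.
The 1/4 is divided into 4 equal shares of 1/16 among Sarita, Omkar, Bhavna, Falguni.
Sarita is living and takes 1/16.
Omkar is living and takes 1/16.
Bhavna is living and takes 1/16.
Falguni is living and takes 1/16.
Eshan predeceased; the 1/4 allotted to Eshan's branch passes to Eshan's issue by representation.
The 1/4 is divided into 3 equal shares of 1/12 among Vikram, Aarav, Tarun.
Vikram is living and takes 1/12.
Aarav is living and takes 1/12.
Tarun predeceased; the 1/12 allotted to Tarun's branch passes to Tarun's issue by representation.
The 1/12 is divided into 4 equal shares of 1/48 among Deepa, Usha, Jayant, Chetan.
Deepa is living and takes 1/48.
Usha is living and takes 1/48.
Jayant is living and takes 1/48.
Chetan is living and takes 1/48.
Manoj is living and takes 1/4.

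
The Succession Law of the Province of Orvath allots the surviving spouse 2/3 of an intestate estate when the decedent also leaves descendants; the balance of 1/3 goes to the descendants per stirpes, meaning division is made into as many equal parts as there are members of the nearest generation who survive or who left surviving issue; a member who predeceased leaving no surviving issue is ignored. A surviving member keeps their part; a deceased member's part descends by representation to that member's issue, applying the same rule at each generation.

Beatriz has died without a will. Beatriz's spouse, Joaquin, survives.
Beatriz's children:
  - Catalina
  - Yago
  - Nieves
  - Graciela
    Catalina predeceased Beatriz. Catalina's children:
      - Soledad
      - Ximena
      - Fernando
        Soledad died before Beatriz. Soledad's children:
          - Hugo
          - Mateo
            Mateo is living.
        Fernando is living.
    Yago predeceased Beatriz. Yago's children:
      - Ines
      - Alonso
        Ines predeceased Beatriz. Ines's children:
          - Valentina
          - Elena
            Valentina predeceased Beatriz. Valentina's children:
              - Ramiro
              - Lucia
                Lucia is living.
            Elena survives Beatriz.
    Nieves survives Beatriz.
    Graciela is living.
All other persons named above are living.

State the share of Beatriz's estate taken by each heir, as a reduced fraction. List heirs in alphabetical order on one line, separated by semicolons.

Joaquin, as surviving spouse, takes 2/3.
The remaining 1/3 passes to Beatriz's descendants per stirpes.
The 1/3 is divided into 4 equal shares of 1/12 among Catalina, Yago, Nieves, Graciela.
Catalina predeceased; the 1/12 allotted to Catalina's branch passes to Catalina's issue by representation.
The 1/12 is divided into 3 equal shares of 1/36 among Soledad, Ximena, Fernando.
Soledad predeceased; the 1/36 allotted to Soledad's branch passes to Soledad's issue by representation.
The 1/36 is divided into 2 equal shares of 1/72 among Hugo, Mateo.
Hugo is living and takes 1/72.
Mateo is living and takes 1/72.
Ximena is living and takes 1/36.
Fernando is living and takes 1/36.
Yago predeceased; the 1/12 allotted to Yago's branch passes to Yago's issue by representation.
The 1/12 is divided into 2 equal shares of 1/24 among Ines, Alonso.
Ines predeceased; the 1/24 allotted to Ines's branch passes to Ines's issue by representation.
The 1/24 is divided into 2 equal shares of 1/48 among Valentina, Elena.
Valentina predeceased; the 1/48 allotted to Valentina's branch passes to Valentina's issue by representation.
The 1/48 is divided into 2 equal shares of 1/96 among Ramiro, Lucia.
Ramiro is living and takes 1/96.
Lucia is living and takes 1/96.
Elena is living and takes 1/48.
Alonso is living and takes 1/24.
Nieves is living and takes 1/12.
Graciela is living and takes 1/12.

Alonso 1/24; Elena 1/48; Fernando 1/36; Graciela 1/12; Hugo 1/72; Joaquin 2/3; Lucia 1/96; Mateo 1/72; Nieves 1/12; Ramiro 1/96; Ximena 1/36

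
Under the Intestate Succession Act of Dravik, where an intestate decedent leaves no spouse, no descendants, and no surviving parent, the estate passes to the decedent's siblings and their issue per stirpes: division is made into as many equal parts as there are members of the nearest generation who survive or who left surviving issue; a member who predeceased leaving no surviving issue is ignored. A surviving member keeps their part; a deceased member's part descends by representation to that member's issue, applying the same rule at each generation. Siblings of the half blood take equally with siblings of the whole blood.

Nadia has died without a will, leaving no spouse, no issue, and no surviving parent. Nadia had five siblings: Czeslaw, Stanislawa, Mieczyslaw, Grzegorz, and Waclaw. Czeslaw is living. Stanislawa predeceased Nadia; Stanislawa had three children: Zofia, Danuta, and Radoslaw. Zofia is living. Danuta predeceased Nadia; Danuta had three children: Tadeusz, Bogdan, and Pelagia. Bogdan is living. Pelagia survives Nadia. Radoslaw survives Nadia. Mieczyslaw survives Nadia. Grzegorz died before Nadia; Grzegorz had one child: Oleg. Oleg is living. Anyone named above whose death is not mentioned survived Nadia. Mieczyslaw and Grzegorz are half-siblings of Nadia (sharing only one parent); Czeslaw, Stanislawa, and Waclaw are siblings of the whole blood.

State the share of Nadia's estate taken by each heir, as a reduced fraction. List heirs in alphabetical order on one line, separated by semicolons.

No spouse, descendants, or parent survives, so the estate passes to Nadia's siblings per stirpes.
Half-blood and whole-blood siblings take equally under the stated rule.
The estate is divided into 5 equal shares of 1/5 among Czeslaw, Stanislawa, Mieczyslaw, Grzegorz, Waclaw.
Czeslaw is living and takes 1/5.
Stanislawa predeceased; the 1/5 allotted to Stanislawa's branch passes to Stanislawa's issue by representation.
The 1/5 is divided into 3 equal shares of 1/15 among Zofia, Danuta, Radoslaw.
Zofia is living and takes 1/15.
Danuta predeceased; the 1/15 allotted to Danuta's branch passes to Danuta's issue by representation.
The 1/15 is divided into 3 equal shares of 1/45 among Tadeusz, Bogdan, Pelagia.
Tadeusz is living and takes 1/45.
Bogdan is living and takes 1/45.
Pelagia is living and takes 1/45.
Radoslaw is living and takes 1/15.
Mieczyslaw is living and takes 1/5.
Grzegorz predeceased; the 1/5 allotted to Grzegorz's branch passes to Grzegorz's issue by representation.
Oleg is the sole taker at this level and receives the full 1/5.
Waclaw is living and takes 1/5.

Bogdan 1/45; Czeslaw 1/5; Mieczyslaw 1/5; Oleg 1/5; Pelagia 1/45; Radoslaw 1/15; Tadeusz 1/45; Waclaw 1/5; Zofia 1/15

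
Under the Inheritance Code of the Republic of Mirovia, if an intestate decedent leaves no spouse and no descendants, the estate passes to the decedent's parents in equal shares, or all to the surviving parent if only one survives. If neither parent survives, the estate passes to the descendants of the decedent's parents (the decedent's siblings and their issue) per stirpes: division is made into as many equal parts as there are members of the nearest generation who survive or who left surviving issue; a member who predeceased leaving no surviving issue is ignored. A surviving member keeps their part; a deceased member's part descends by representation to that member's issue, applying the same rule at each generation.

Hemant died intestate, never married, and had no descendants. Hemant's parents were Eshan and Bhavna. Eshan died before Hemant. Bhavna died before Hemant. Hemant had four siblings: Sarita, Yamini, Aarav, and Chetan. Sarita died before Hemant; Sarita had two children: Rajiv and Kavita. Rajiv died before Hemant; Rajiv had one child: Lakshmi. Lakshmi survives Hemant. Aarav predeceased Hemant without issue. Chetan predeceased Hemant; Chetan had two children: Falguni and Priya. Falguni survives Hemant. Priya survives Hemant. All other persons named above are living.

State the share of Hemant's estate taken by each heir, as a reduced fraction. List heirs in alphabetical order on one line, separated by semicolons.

Neither parent survives and there are no descendants, so the estate passes to Hemant's siblings and their issue per stirpes.
Aarav left no surviving issue, so that branch lapses and is disregarded.
The estate is divided into 3 equal shares of 1/3 among Sarita, Yamini, Chetan.
Sarita predeceased; the 1/3 allotted to Sarita's branch passes to Sarita's issue by representation.
The 1/3 is divided into 2 equal shares of 1/6 among Rajiv, Kavita.
Rajiv predeceased; the 1/6 allotted to Rajiv's branch passes to Rajiv's issue by representation.
Lakshmi is the sole taker at this level and receives the full 1/6.
Kavita is living and takes 1/6.
Yamini is living and takes 1/3.
Chetan predeceased; the 1/3 allotted to Chetan's branch passes to Chetan's issue by representation.
The 1/3 is divided into 2 equal shares of 1/6 among Falguni, Priya.
Falguni is living and takes 1/6.
Priya is living and takes 1/6.

Falguni 1/6; Kavita 1/6; Lakshmi 1/6; Priya 1/6; Yamini 1/3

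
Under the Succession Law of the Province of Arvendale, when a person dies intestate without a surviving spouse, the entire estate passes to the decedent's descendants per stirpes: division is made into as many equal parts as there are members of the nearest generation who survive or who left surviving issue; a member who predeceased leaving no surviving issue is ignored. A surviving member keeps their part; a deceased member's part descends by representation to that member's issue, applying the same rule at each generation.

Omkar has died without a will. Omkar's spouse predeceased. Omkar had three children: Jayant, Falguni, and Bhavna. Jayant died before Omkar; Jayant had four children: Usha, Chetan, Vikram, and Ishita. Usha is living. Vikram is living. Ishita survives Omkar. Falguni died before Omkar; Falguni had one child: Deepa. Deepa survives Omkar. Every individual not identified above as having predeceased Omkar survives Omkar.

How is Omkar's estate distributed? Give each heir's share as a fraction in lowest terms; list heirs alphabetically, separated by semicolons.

Bhavna 1/3; Chetan 1/12; Deepa 1/3; Ishita 1/12; Usha 1/12; Vikram 1/12

There is no surviving spouse, so the entire estate passes to Omkar's descendants per stirpes.
The estate is divided into 3 equal shares of 1/3 among Jayant, Falguni, Bhavna.
Jayant predeceased; the 1/3 allotted to Jayant's branch passes to Jayant's issue by representation.
The 1/3 is divided into 4 equal shares of 1/12 among Usha, Chetan, Vikram, Ishita.
Usha is living and takes 1/12.
Chetan is living and takes 1/12.
Vikram is living and takes 1/12.
Ishita is living and takes 1/12.
Falguni predeceased; the 1/3 allotted to Falguni's branch passes to Falguni's issue by representation.
Deepa is the sole taker at this level and receives the full 1/3.
Bhavna is living and takes 1/3.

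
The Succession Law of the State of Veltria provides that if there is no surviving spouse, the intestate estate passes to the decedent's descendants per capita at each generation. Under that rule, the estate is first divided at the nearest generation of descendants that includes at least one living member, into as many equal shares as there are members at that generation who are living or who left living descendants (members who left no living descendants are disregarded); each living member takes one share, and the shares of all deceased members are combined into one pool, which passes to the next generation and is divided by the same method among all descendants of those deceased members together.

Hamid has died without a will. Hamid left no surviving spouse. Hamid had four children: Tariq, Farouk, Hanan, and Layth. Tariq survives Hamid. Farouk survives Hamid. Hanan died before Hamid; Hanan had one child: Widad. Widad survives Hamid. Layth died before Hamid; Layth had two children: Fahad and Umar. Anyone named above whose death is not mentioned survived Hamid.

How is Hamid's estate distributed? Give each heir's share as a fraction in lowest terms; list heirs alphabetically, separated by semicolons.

There is no surviving spouse, so the entire estate passes to Hamid's descendants per capita at each generation.
At generation 1 (Tariq, Farouk, Hanan, Layth) there are 4 shares of (1)/4 = 1/4 each.
Living: Tariq and Farouk — each takes 1/4.
Deceased: Hanan and Layth. Their combined 1/2 is pooled and carried to generation 2.
At generation 2 (Widad, Fahad, Umar) there are 3 shares of (1/2)/3 = 1/6 each.
Living: Widad, Fahad, and Umar — each takes 1/6.

Fahad 1/6; Farouk 1/4; Tariq 1/4; Umar 1/6; Widad 1/6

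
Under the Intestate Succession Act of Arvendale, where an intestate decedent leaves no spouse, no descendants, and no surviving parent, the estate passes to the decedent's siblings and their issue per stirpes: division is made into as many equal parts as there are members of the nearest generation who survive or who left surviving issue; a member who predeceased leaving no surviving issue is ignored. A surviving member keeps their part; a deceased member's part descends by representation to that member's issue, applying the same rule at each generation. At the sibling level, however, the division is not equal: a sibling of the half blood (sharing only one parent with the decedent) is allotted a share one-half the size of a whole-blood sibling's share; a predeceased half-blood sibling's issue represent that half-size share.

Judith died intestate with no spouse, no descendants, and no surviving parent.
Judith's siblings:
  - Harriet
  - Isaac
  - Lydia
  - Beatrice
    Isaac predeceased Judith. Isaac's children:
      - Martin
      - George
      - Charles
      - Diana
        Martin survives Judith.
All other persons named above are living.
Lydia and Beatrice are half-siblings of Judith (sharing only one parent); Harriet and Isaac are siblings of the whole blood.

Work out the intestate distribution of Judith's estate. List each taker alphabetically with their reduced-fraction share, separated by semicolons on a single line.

No spouse, descendants, or parent survives, so the estate passes to Judith's siblings per stirpes.
Half-blood siblings count for one-half the weight of whole-blood siblings at the initial division.
Dividing 1 in proportion to weights (total weight 3): Harriet (weight 1) → 1/3; Isaac (weight 1) → 1/3; Lydia (weight 1/2) → 1/6; Beatrice (weight 1/2) → 1/6.
Harriet is living and takes 1/3.
Isaac predeceased; the 1/3 allotted to Isaac's branch passes to Isaac's issue by representation.
The 1/3 is divided into 4 equal shares of 1/12 among Martin, George, Charles, Diana.
Martin is living and takes 1/12.
George is living and takes 1/12.
Charles is living and takes 1/12.
Diana is living and takes 1/12.
Lydia is living and takes 1/6.
Beatrice is living and takes 1/6.

Beatrice 1/6; Charles 1/12; Diana 1/12; George 1/12; Harriet 1/3; Lydia 1/6; Martin 1/12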